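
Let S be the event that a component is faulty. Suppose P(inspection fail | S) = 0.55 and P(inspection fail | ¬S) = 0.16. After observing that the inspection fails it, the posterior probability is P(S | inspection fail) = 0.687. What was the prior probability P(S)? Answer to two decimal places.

P(S) = 0.39

Bayes' rule in odds form gives O(S|E) = O(S)·[P(E|S)/P(E|¬S)], hence O(S) = O(S|E)/LR.
Posterior odds = 0.687/(1−0.687) = 2.1949. LR = 0.55/0.16 = 3.4375.
Prior odds = 2.1949/3.4375 = 0.6385, so P(S) = 0.6385/(1+0.6385) ≈ 0.39.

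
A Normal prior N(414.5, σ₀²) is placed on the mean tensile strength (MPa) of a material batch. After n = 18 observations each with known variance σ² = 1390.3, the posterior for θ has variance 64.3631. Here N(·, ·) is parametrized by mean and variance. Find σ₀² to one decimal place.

For the Normal–Normal model with known σ², precisions add: τ_n = τ₀ + n/σ².
So 1/σ₀² = 1/64.3631 − 18/1390.3 = 0.015537 − 0.012947 = 0.002590.
Hence σ₀² = 1/0.002590 ≈ 386.1.

σ₀² = 386.1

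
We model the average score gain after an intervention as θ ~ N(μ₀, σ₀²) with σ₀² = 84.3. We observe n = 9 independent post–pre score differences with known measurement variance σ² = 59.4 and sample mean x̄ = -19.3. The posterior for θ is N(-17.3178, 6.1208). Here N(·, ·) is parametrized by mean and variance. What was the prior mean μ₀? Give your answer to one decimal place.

The posterior mean is a precision-weighted average: μ_n = (τ₀μ₀ + τ_data·x̄)/(τ₀+τ_data), with τ₀=1/σ₀² and τ_data=n/σ².
Here τ₀ = 1/84.3 = 0.011862 and τ_data = 9/59.4 = 0.151515, so τ_n = 0.163377.
Rearranging for μ₀: μ₀ = (μ_n·τ_n − τ_data·x̄)/τ₀ = (-17.3178·0.163377 − 0.151515·-19.3) / 0.011862 = 0.094909/0.011862 ≈ 8.0.

μ₀ = 8.0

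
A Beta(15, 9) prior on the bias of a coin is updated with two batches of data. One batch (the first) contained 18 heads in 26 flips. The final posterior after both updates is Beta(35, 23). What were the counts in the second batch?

Because Beta–binomial updating is additive in the counts, the combined data contributed (α_post−α_prior, β_post−β_prior) successes and failures.
Total across both batches: 35−15=20 heads, 23−9=14 tails.
Subtract the first batch: 20−18=2 heads and 14−8=6 tails.

2 heads and 6 tails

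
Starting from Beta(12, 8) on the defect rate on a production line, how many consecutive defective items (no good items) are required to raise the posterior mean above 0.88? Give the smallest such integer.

After k defective items and 0 good items the posterior is Beta(12+k, 8), with mean (12+k)/(12+8+k).
Set (12+k)/(20+k) > 0.88 and solve: k > (0.88·20 − 12)/(1 − 0.88) = 46.667.
The smallest integer exceeding 46.667 is 47, and checking k=47: (59)/(67) = 0.8806 > 0.88.

k = 47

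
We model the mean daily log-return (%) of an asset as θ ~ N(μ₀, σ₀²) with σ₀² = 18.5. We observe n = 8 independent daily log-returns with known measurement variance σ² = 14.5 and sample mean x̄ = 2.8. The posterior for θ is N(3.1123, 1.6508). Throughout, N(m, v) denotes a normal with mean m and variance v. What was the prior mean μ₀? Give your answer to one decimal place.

μ₀ = 6.3

With known observation variance, the Normal–Normal posterior has precision τ_n = τ₀ + n/σ² and mean μ_n = (τ₀μ₀ + (n/σ²)x̄)/τ_n.
Here τ₀ = 1/18.5 = 0.054054 and τ_data = 8/14.5 = 0.551724, so τ_n = 0.605778.
Rearranging for μ₀: μ₀ = (μ_n·τ_n − τ_data·x̄)/τ₀ = (3.1123·0.605778 − 0.551724·2.8) / 0.054054 = 0.340536/0.054054 ≈ 6.3.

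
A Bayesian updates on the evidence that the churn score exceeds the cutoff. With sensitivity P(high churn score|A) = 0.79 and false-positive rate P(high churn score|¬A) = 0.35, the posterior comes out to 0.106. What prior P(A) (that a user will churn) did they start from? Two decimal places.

P(A) = 0.05

Bayes' rule in odds form gives O(A|E) = O(A)·[P(E|A)/P(E|¬A)], hence O(A) = O(A|E)/LR.
Posterior odds = 0.106/(1−0.106) = 0.1186. LR = 0.79/0.35 = 2.2571.
Prior odds = 0.1186/2.2571 = 0.0525, so P(A) = 0.0525/(1+0.0525) ≈ 0.05.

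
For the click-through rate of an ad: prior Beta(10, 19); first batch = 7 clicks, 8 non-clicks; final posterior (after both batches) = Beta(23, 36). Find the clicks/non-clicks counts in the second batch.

6 clicks and 9 non-clicks

Sequential conjugate updates are equivalent to a single update on the pooled data, so total successes = posterior α − prior α and total failures = posterior β − prior β.
Total across both batches: 23−10=13 clicks, 36−19=17 non-clicks.
Subtract the first batch: 13−7=6 clicks and 17−8=9 non-clicks.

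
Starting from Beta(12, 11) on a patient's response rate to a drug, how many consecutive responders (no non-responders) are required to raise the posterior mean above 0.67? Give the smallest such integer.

After k responders and 0 non-responders the posterior is Beta(12+k, 11), with mean (12+k)/(12+11+k).
Set (12+k)/(23+k) > 0.67 and solve: k > (0.67·23 − 12)/(1 − 0.67) = 10.333.
The smallest integer exceeding 10.333 is 11, and checking k=11: (23)/(34) = 0.6765 > 0.67.

k = 11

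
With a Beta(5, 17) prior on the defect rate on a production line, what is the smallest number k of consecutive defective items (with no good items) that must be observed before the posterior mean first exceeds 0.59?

After k defective items and 0 good items the posterior is Beta(5+k, 17), with mean (5+k)/(5+17+k).
Set (5+k)/(22+k) > 0.59 and solve: k > (0.59·22 − 5)/(1 − 0.59) = 19.463.
The smallest integer exceeding 19.463 is 20.

k = 20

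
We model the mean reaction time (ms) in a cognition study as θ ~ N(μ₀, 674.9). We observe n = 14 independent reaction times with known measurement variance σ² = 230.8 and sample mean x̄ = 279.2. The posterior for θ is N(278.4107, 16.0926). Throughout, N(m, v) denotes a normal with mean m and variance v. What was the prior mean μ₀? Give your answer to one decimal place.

μ₀ = 246.1

With known observation variance, the Normal–Normal posterior has precision τ_n = τ₀ + n/σ² and mean μ_n = (τ₀μ₀ + (n/σ²)x̄)/τ_n.
Here τ₀ = 1/674.9 = 0.001482 and τ_data = 14/230.8 = 0.060659, so τ_n = 0.062141.
Rearranging for μ₀: μ₀ = (μ_n·τ_n − τ_data·x̄)/τ₀ = (278.4107·0.062141 − 0.060659·279.2) / 0.001482 = 0.364727/0.001482 ≈ 246.1.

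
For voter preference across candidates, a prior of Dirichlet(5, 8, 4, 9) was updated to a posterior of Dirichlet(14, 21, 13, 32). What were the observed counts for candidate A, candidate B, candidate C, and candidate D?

For a Dirichlet(α) prior with multinomial counts c, the posterior is Dirichlet(α + c) componentwise.
Counts are posterior − prior componentwise: 14−5=9, 21−8=13, 13−4=9, 32−9=23.

counts (9, 13, 9, 23)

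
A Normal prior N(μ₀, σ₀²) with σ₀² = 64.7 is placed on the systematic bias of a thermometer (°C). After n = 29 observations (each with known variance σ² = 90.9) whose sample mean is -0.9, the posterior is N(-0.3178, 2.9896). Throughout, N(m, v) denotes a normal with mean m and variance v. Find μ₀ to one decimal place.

The posterior mean is a precision-weighted average: μ_n = (τ₀μ₀ + τ_data·x̄)/(τ₀+τ_data), with τ₀=1/σ₀² and τ_data=n/σ².
Here τ₀ = 1/64.7 = 0.015456 and τ_data = 29/90.9 = 0.319032, so τ_n = 0.334488.
Rearranging for μ₀: μ₀ = (μ_n·τ_n − τ_data·x̄)/τ₀ = (-0.3178·0.334488 − 0.319032·-0.9) / 0.015456 = 0.180829/0.015456 ≈ 11.7.

μ₀ = 11.7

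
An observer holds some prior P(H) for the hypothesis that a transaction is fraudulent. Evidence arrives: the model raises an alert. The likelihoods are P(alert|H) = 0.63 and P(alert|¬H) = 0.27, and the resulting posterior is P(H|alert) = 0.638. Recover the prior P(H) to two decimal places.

P(H) = 0.43

Bayes' rule in odds form gives O(H|E) = O(H)·[P(E|H)/P(E|¬H)], hence O(H) = O(H|E)/LR.
Posterior odds = 0.638/(1−0.638) = 1.7624. LR = 0.63/0.27 = 2.3333.
Prior odds = 1.7624/2.3333 = 0.7553, so P(H) = 0.7553/(1+0.7553) ≈ 0.43.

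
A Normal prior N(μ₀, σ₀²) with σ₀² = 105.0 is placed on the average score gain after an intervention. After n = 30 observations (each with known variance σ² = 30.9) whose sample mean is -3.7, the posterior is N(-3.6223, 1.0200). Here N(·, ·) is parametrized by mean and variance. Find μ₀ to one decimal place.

μ₀ = 4.3

The posterior mean is a precision-weighted average: μ_n = (τ₀μ₀ + τ_data·x̄)/(τ₀+τ_data), with τ₀=1/σ₀² and τ_data=n/σ².
Here τ₀ = 1/105.0 = 0.009524 and τ_data = 30/30.9 = 0.970874, so τ_n = 0.980398.
Rearranging for μ₀: μ₀ = (μ_n·τ_n − τ_data·x̄)/τ₀ = (-3.6223·0.980398 − 0.970874·-3.7) / 0.009524 = 0.040938/0.009524 ≈ 4.3.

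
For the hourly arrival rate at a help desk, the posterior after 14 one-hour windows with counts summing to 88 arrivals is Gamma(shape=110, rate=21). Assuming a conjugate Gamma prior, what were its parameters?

Gamma(shape=22, rate=7)

Gamma–Poisson conjugacy: posterior shape = α + Σxᵢ, posterior rate = β + n.
So α = 110 − 88 = 22 and β = 21 − 14 = 7.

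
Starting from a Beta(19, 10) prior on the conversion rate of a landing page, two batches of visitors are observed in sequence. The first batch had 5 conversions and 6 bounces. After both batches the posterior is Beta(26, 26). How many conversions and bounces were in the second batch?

Sequential conjugate updates are equivalent to a single update on the pooled data, so total successes = posterior α − prior α and total failures = posterior β − prior β.
Total across both batches: 26−19=7 conversions, 26−10=16 bounces.
Subtract the first batch: 7−5=2 conversions and 16−6=10 bounces.

2 conversions and 10 bounces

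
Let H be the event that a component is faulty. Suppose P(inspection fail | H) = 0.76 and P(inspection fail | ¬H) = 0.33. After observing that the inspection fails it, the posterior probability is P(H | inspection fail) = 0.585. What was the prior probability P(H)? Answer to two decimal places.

P(H) = 0.38

In odds form, posterior odds = prior odds × likelihood ratio, so prior odds = posterior odds ÷ LR.
Posterior odds = 0.585/(1−0.585) = 1.4096. LR = 0.76/0.33 = 2.3030.
Prior odds = 1.4096/2.3030 = 0.6121, so P(H) = 0.6121/(1+0.6121) ≈ 0.38.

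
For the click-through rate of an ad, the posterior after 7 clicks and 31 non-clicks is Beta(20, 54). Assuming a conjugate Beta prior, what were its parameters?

Beta(13, 23)

Beta is conjugate to the binomial likelihood: posterior = Beta(a+s, b+f).
So a = 20 − 7 = 13 and b = 54 − 31 = 23.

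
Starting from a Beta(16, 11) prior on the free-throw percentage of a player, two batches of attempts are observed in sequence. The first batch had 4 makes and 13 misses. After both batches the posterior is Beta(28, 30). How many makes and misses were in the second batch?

8 makes and 6 misses

Sequential conjugate updates are equivalent to a single update on the pooled data, so total successes = posterior α − prior α and total failures = posterior β − prior β.
Total across both batches: 28−16=12 makes, 30−11=19 misses.
Subtract the first batch: 12−4=8 makes and 19−13=6 misses.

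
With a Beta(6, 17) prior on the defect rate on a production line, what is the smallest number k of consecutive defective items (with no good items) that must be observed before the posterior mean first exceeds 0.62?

After k defective items and 0 good items the posterior is Beta(6+k, 17), with mean (6+k)/(6+17+k).
Set (6+k)/(23+k) > 0.62 and solve: k > (0.62·23 − 6)/(1 − 0.62) = 21.737.
The smallest integer exceeding 21.737 is 22.

k = 22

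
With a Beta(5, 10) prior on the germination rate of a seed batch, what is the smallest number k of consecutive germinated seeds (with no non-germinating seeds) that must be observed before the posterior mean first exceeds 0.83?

k = 44

After k germinated seeds and 0 non-germinating seeds the posterior is Beta(5+k, 10), with mean (5+k)/(5+10+k).
Set (5+k)/(15+k) > 0.83 and solve: k > (0.83·15 − 5)/(1 − 0.83) = 43.824.
The smallest integer exceeding 43.824 is 44.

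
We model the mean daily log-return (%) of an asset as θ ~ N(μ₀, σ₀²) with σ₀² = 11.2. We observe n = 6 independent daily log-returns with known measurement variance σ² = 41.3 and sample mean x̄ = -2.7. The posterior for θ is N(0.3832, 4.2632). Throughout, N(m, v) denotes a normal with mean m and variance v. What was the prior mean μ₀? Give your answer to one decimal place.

μ₀ = 5.4

The posterior mean is a precision-weighted average: μ_n = (τ₀μ₀ + τ_data·x̄)/(τ₀+τ_data), with τ₀=1/σ₀² and τ_data=n/σ².
Here τ₀ = 1/11.2 = 0.089286 and τ_data = 6/41.3 = 0.145278, so τ_n = 0.234564.
Rearranging for μ₀: μ₀ = (μ_n·τ_n − τ_data·x̄)/τ₀ = (0.3832·0.234564 − 0.145278·-2.7) / 0.089286 = 0.482136/0.089286 ≈ 5.4.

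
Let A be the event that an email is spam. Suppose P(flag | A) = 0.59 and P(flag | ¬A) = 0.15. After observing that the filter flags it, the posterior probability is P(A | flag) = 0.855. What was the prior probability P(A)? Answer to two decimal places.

P(A) = 0.60

Bayes' rule in odds form gives O(A|E) = O(A)·[P(E|A)/P(E|¬A)], hence O(A) = O(A|E)/LR.
Posterior odds = 0.855/(1−0.855) = 5.8966. LR = 0.59/0.15 = 3.9333.
Prior odds = 5.8966/3.9333 = 1.4991, so P(A) = 1.4991/(1+1.4991) ≈ 0.60.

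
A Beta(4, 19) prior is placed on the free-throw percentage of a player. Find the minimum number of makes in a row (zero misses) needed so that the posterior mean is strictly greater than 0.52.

k = 17

After k makes and 0 misses the posterior is Beta(4+k, 19), with mean (4+k)/(4+19+k).
Set (4+k)/(23+k) > 0.52 and solve: k > (0.52·23 − 4)/(1 − 0.52) = 16.583.
The smallest integer exceeding 16.583 is 17, and checking k=17: (21)/(40) = 0.5250 > 0.52.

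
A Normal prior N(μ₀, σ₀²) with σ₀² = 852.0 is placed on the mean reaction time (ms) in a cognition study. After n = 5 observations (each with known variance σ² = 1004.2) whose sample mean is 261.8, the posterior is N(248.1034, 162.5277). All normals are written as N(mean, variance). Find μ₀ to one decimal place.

The posterior mean is a precision-weighted average: μ_n = (τ₀μ₀ + τ_data·x̄)/(τ₀+τ_data), with τ₀=1/σ₀² and τ_data=n/σ².
Here τ₀ = 1/852.0 = 0.001174 and τ_data = 5/1004.2 = 0.004979, so τ_n = 0.006153.
Rearranging for μ₀: μ₀ = (μ_n·τ_n − τ_data·x̄)/τ₀ = (248.1034·0.006153 − 0.004979·261.8) / 0.001174 = 0.223078/0.001174 ≈ 190.0.

μ₀ = 190.0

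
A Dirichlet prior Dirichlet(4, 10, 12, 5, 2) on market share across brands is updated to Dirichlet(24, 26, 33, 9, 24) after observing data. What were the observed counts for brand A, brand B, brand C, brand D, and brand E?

For a Dirichlet(α) prior with multinomial counts c, the posterior is Dirichlet(α + c) componentwise.
Counts are posterior − prior componentwise: 24−4=20, 26−10=16, 33−12=21, 9−5=4, 24−2=22.

counts (20, 16, 21, 4, 22)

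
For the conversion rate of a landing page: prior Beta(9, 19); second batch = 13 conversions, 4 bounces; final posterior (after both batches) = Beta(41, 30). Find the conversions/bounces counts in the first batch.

19 conversions and 7 bounces

Because Beta–binomial updating is additive in the counts, the combined data contributed (α_post−α_prior, β_post−β_prior) successes and failures.
Total across both batches: 41−9=32 conversions, 30−19=11 bounces.
Subtract the second batch: 32−13=19 conversions and 11−4=7 bounces.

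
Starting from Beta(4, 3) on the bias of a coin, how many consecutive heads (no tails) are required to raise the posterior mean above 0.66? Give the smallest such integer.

After k heads and 0 tails the posterior is Beta(4+k, 3), with mean (4+k)/(4+3+k).
Set (4+k)/(7+k) > 0.66 and solve: k > (0.66·7 − 4)/(1 − 0.66) = 1.824.
The smallest integer exceeding 1.824 is 2.

k = 2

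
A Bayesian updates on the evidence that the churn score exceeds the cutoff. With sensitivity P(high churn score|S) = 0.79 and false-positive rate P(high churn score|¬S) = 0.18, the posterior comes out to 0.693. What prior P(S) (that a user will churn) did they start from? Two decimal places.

In odds form, posterior odds = prior odds × likelihood ratio, so prior odds = posterior odds ÷ LR.
Posterior odds = 0.693/(1−0.693) = 2.2573. LR = 0.79/0.18 = 4.3889.
Prior odds = 2.2573/4.3889 = 0.5143, so P(S) = 0.5143/(1+0.5143) ≈ 0.34.

P(S) = 0.34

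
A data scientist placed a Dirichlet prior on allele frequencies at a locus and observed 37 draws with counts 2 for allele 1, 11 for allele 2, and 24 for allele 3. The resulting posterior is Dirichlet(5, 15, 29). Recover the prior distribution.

For a Dirichlet(α) prior with multinomial counts c, the posterior is Dirichlet(α + c) componentwise.
Subtract each count from the matching posterior parameter: 5−2=3, 15−11=4, 29−24=5.

Dirichlet(3, 4, 5)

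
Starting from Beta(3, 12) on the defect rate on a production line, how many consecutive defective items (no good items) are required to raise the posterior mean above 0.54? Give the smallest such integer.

After k defective items and 0 good items the posterior is Beta(3+k, 12), with mean (3+k)/(3+12+k).
Set (3+k)/(15+k) > 0.54 and solve: k > (0.54·15 − 3)/(1 − 0.54) = 11.087.
The smallest integer exceeding 11.087 is 12, and checking k=12: (15)/(27) = 0.5556 > 0.54.

k = 12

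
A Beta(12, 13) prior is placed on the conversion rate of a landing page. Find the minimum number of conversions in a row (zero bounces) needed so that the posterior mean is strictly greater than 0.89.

After k conversions and 0 bounces the posterior is Beta(12+k, 13), with mean (12+k)/(12+13+k).
Set (12+k)/(25+k) > 0.89 and solve: k > (0.89·25 − 12)/(1 − 0.89) = 93.182.
The smallest integer exceeding 93.182 is 94.

k = 94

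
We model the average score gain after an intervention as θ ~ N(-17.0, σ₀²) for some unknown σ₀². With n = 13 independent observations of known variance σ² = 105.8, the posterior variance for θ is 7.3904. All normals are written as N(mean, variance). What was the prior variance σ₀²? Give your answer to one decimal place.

For the Normal–Normal model with known σ², precisions add: τ_n = τ₀ + n/σ².
So 1/σ₀² = 1/7.3904 − 13/105.8 = 0.135311 − 0.122873 = 0.012438.
Hence σ₀² = 1/0.012438 ≈ 80.4.

σ₀² = 80.4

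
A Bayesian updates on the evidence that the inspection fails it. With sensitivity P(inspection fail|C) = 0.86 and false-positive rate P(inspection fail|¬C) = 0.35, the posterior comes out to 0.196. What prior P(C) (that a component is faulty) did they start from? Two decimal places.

In odds form, posterior odds = prior odds × likelihood ratio, so prior odds = posterior odds ÷ LR.
Posterior odds = 0.196/(1−0.196) = 0.2438. LR = 0.86/0.35 = 2.4571.
Prior odds = 0.2438/2.4571 = 0.0992, so P(C) = 0.0992/(1+0.0992) ≈ 0.09.

P(C) = 0.09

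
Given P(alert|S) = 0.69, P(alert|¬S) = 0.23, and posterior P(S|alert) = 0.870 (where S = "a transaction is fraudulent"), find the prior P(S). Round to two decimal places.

In odds form, posterior odds = prior odds × likelihood ratio, so prior odds = posterior odds ÷ LR.
Posterior odds = 0.870/(1−0.870) = 6.6923. LR = 0.69/0.23 = 3.0000.
Prior odds = 6.6923/3.0000 = 2.2308, so P(S) = 2.2308/(1+2.2308) ≈ 0.69.

P(S) = 0.69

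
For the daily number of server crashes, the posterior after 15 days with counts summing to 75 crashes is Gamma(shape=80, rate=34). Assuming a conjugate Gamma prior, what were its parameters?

A Gamma(α, β) prior (rate parametrization) on a Poisson rate with n observations summing to S gives posterior Gamma(α+S, β+n).
So α = 80 − 75 = 5 and β = 34 − 15 = 19.

Gamma(shape=5, rate=19)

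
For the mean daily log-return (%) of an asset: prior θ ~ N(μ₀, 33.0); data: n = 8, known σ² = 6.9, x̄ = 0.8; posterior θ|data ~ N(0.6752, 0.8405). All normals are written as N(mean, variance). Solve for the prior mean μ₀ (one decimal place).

μ₀ = -4.1

The posterior mean is a precision-weighted average: μ_n = (τ₀μ₀ + τ_data·x̄)/(τ₀+τ_data), with τ₀=1/σ₀² and τ_data=n/σ².
Here τ₀ = 1/33.0 = 0.030303 and τ_data = 8/6.9 = 1.159420, so τ_n = 1.189723.
Rearranging for μ₀: μ₀ = (μ_n·τ_n − τ_data·x̄)/τ₀ = (0.6752·1.189723 − 1.159420·0.8) / 0.030303 = -0.124235/0.030303 ≈ -4.1.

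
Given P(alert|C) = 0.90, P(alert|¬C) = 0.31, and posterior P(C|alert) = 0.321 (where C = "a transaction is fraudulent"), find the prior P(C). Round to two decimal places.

Bayes' rule in odds form gives O(C|E) = O(C)·[P(E|C)/P(E|¬C)], hence O(C) = O(C|E)/LR.
Posterior odds = 0.321/(1−0.321) = 0.4728. LR = 0.90/0.31 = 2.9032.
Prior odds = 0.4728/2.9032 = 0.1629, so P(C) = 0.1629/(1+0.1629) ≈ 0.14.

P(C) = 0.14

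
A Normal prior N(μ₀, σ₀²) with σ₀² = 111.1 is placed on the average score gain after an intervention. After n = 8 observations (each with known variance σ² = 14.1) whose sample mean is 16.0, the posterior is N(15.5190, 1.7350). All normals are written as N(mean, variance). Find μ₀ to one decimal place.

μ₀ = -14.8

The posterior mean is a precision-weighted average: μ_n = (τ₀μ₀ + τ_data·x̄)/(τ₀+τ_data), with τ₀=1/σ₀² and τ_data=n/σ².
Here τ₀ = 1/111.1 = 0.009001 and τ_data = 8/14.1 = 0.567376, so τ_n = 0.576377.
Rearranging for μ₀: μ₀ = (μ_n·τ_n − τ_data·x̄)/τ₀ = (15.5190·0.576377 − 0.567376·16.0) / 0.009001 = -0.133221/0.009001 ≈ -14.8.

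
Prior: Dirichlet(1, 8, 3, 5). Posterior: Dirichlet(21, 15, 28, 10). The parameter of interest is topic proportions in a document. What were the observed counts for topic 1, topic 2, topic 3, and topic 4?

counts (20, 7, 25, 5)

For a Dirichlet(α) prior with multinomial counts c, the posterior is Dirichlet(α + c) componentwise.
Counts are posterior − prior componentwise: 21−1=20, 15−8=7, 28−3=25, 10−5=5.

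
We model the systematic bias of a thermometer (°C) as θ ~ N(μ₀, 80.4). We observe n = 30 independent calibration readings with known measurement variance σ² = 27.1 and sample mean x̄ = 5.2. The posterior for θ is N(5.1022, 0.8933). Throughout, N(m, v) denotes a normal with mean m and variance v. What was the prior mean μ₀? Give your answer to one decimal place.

With known observation variance, the Normal–Normal posterior has precision τ_n = τ₀ + n/σ² and mean μ_n = (τ₀μ₀ + (n/σ²)x̄)/τ_n.
Here τ₀ = 1/80.4 = 0.012438 and τ_data = 30/27.1 = 1.107011, so τ_n = 1.119449.
Rearranging for μ₀: μ₀ = (μ_n·τ_n − τ_data·x̄)/τ₀ = (5.1022·1.119449 − 1.107011·5.2) / 0.012438 = -0.044805/0.012438 ≈ -3.6.

μ₀ = -3.6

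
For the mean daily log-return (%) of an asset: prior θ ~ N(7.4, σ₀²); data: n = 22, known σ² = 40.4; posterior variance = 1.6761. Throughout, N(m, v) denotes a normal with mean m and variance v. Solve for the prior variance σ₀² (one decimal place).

Posterior precision equals prior precision plus data precision: 1/σ_n² = 1/σ₀² + n/σ².
So 1/σ₀² = 1/1.6761 − 22/40.4 = 0.596623 − 0.544554 = 0.052069.
Hence σ₀² = 1/0.052069 ≈ 19.2.

σ₀² = 19.2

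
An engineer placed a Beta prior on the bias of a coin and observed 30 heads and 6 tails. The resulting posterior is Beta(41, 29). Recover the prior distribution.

Beta is conjugate to the binomial likelihood: posterior = Beta(α+s, β+f).
Subtract the data counts: 41−30=11, 29−6=23.

Beta(11, 23)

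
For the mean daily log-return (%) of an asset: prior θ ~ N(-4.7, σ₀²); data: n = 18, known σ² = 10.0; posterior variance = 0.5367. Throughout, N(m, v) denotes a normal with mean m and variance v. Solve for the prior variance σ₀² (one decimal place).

For the Normal–Normal model with known σ², precisions add: τ_n = τ₀ + n/σ².
So 1/σ₀² = 1/0.5367 − 18/10.0 = 1.863238 − 1.800000 = 0.063238.
Hence σ₀² = 1/0.063238 ≈ 15.8.

σ₀² = 15.8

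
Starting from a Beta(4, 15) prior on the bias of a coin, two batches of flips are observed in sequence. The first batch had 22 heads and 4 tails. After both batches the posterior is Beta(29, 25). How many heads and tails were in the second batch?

Because Beta–binomial updating is additive in the counts, the combined data contributed (α_post−α_prior, β_post−β_prior) successes and failures.
Total across both batches: 29−4=25 heads, 25−15=10 tails.
Subtract the first batch: 25−22=3 heads and 10−4=6 tails.

3 heads and 6 tails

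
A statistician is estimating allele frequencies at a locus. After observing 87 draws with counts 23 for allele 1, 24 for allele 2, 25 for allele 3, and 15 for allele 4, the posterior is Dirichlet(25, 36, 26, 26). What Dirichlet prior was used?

For a Dirichlet(α) prior with multinomial counts c, the posterior is Dirichlet(α + c) componentwise.
Subtract each count from the matching posterior parameter: 25−23=2, 36−24=12, 26−25=1, 26−15=11.

Dirichlet(2, 12, 1, 11)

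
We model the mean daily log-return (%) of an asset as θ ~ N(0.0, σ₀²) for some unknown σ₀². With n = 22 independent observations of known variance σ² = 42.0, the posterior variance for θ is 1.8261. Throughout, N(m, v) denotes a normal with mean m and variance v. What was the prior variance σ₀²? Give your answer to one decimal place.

σ₀² = 42.0

Posterior precision equals prior precision plus data precision: 1/σ_n² = 1/σ₀² + n/σ².
So 1/σ₀² = 1/1.8261 − 22/42.0 = 0.547615 − 0.523810 = 0.023805.
Hence σ₀² = 1/0.023805 ≈ 42.0.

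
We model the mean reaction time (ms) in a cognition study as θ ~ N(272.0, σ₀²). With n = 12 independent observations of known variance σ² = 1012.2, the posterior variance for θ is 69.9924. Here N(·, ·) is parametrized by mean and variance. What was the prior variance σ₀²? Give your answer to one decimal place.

For the Normal–Normal model with known σ², precisions add: τ_n = τ₀ + n/σ².
So 1/σ₀² = 1/69.9924 − 12/1012.2 = 0.014287 − 0.011855 = 0.002432.
Hence σ₀² = 1/0.002432 ≈ 411.2.

σ₀² = 411.2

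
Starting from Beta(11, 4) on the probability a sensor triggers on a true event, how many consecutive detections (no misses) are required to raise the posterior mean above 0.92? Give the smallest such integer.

After k detections and 0 misses the posterior is Beta(11+k, 4), with mean (11+k)/(11+4+k).
Set (11+k)/(15+k) > 0.92 and solve: k > (0.92·15 − 11)/(1 − 0.92) = 35.000.
The smallest integer exceeding 35.000 is 36.

k = 36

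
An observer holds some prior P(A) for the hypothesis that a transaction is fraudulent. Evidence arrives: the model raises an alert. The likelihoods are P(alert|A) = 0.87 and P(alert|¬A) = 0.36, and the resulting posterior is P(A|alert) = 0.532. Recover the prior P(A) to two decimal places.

In odds form, posterior odds = prior odds × likelihood ratio, so prior odds = posterior odds ÷ LR.
Posterior odds = 0.532/(1−0.532) = 1.1368. LR = 0.87/0.36 = 2.4167.
Prior odds = 1.1368/2.4167 = 0.4704, so P(A) = 0.4704/(1+0.4704) ≈ 0.32.

P(A) = 0.32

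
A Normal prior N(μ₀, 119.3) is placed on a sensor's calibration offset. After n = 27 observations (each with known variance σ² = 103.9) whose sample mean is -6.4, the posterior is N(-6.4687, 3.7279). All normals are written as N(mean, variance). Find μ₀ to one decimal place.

The posterior mean is a precision-weighted average: μ_n = (τ₀μ₀ + τ_data·x̄)/(τ₀+τ_data), with τ₀=1/σ₀² and τ_data=n/σ².
Here τ₀ = 1/119.3 = 0.008382 and τ_data = 27/103.9 = 0.259865, so τ_n = 0.268247.
Rearranging for μ₀: μ₀ = (μ_n·τ_n − τ_data·x̄)/τ₀ = (-6.4687·0.268247 − 0.259865·-6.4) / 0.008382 = -0.072073/0.008382 ≈ -8.6.

μ₀ = -8.6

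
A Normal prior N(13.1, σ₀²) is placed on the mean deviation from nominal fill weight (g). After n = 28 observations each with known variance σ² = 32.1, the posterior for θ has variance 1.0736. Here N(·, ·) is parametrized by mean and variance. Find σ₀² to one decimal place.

For the Normal–Normal model with known σ², precisions add: τ_n = τ₀ + n/σ².
So 1/σ₀² = 1/1.0736 − 28/32.1 = 0.931446 − 0.872274 = 0.059172.
Hence σ₀² = 1/0.059172 ≈ 16.9.

σ₀² = 16.9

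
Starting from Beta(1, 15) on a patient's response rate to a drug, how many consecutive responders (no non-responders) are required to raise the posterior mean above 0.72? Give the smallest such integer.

k = 38

After k responders and 0 non-responders the posterior is Beta(1+k, 15), with mean (1+k)/(1+15+k).
Set (1+k)/(16+k) > 0.72 and solve: k > (0.72·16 − 1)/(1 − 0.72) = 37.571.
The smallest integer exceeding 37.571 is 38.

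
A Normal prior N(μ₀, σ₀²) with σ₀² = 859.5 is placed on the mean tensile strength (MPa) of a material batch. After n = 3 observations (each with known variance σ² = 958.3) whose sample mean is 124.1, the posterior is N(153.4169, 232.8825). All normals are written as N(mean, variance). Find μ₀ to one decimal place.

μ₀ = 232.3

The posterior mean is a precision-weighted average: μ_n = (τ₀μ₀ + τ_data·x̄)/(τ₀+τ_data), with τ₀=1/σ₀² and τ_data=n/σ².
Here τ₀ = 1/859.5 = 0.001163 and τ_data = 3/958.3 = 0.003131, so τ_n = 0.004294.
Rearranging for μ₀: μ₀ = (μ_n·τ_n − τ_data·x̄)/τ₀ = (153.4169·0.004294 − 0.003131·124.1) / 0.001163 = 0.270215/0.001163 ≈ 232.3.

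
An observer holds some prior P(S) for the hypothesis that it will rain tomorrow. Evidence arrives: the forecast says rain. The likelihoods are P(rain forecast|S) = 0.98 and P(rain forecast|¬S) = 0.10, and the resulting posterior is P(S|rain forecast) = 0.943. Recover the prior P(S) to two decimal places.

P(S) = 0.63

In odds form, posterior odds = prior odds × likelihood ratio, so prior odds = posterior odds ÷ LR.
Posterior odds = 0.943/(1−0.943) = 16.5439. LR = 0.98/0.10 = 9.8000.
Prior odds = 16.5439/9.8000 = 1.6882, so P(S) = 1.6882/(1+1.6882) ≈ 0.63.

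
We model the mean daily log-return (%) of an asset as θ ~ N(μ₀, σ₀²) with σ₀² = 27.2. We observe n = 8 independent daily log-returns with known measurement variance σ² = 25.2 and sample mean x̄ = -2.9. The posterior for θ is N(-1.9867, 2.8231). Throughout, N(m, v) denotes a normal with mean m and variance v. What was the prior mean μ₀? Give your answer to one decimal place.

With known observation variance, the Normal–Normal posterior has precision τ_n = τ₀ + n/σ² and mean μ_n = (τ₀μ₀ + (n/σ²)x̄)/τ_n.
Here τ₀ = 1/27.2 = 0.036765 and τ_data = 8/25.2 = 0.317460, so τ_n = 0.354225.
Rearranging for μ₀: μ₀ = (μ_n·τ_n − τ_data·x̄)/τ₀ = (-1.9867·0.354225 − 0.317460·-2.9) / 0.036765 = 0.216895/0.036765 ≈ 5.9.

μ₀ = 5.9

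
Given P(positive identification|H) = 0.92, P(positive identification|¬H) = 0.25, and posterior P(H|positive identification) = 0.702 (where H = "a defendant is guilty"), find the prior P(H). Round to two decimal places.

In odds form, posterior odds = prior odds × likelihood ratio, so prior odds = posterior odds ÷ LR.
Posterior odds = 0.702/(1−0.702) = 2.3557. LR = 0.92/0.25 = 3.6800.
Prior odds = 2.3557/3.6800 = 0.6401, so P(H) = 0.6401/(1+0.6401) ≈ 0.39.

P(H) = 0.39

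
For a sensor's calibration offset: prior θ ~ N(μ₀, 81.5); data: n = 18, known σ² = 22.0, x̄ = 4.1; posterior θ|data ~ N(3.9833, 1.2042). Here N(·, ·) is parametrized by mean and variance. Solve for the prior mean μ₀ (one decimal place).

With known observation variance, the Normal–Normal posterior has precision τ_n = τ₀ + n/σ² and mean μ_n = (τ₀μ₀ + (n/σ²)x̄)/τ_n.
Here τ₀ = 1/81.5 = 0.012270 and τ_data = 18/22.0 = 0.818182, so τ_n = 0.830452.
Rearranging for μ₀: μ₀ = (μ_n·τ_n − τ_data·x̄)/τ₀ = (3.9833·0.830452 − 0.818182·4.1) / 0.012270 = -0.046607/0.012270 ≈ -3.8.

μ₀ = -3.8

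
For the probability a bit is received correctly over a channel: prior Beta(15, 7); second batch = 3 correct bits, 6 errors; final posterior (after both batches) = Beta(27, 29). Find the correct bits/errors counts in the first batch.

Because Beta–binomial updating is additive in the counts, the combined data contributed (α_post−α_prior, β_post−β_prior) successes and failures.
Total across both batches: 27−15=12 correct bits, 29−7=22 errors.
Subtract the second batch: 12−3=9 correct bits and 22−6=16 errors.

9 correct bits and 16 errors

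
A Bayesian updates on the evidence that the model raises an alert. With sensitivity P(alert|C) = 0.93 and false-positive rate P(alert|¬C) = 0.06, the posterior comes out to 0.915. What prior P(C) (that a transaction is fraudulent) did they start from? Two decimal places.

P(C) = 0.41

Bayes' rule in odds form gives O(C|E) = O(C)·[P(E|C)/P(E|¬C)], hence O(C) = O(C|E)/LR.
Posterior odds = 0.915/(1−0.915) = 10.7647. LR = 0.93/0.06 = 15.5000.
Prior odds = 10.7647/15.5000 = 0.6945, so P(C) = 0.6945/(1+0.6945) ≈ 0.41.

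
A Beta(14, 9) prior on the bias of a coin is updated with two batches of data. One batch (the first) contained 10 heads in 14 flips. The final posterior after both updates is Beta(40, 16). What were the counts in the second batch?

Because Beta–binomial updating is additive in the counts, the combined data contributed (α_post−α_prior, β_post−β_prior) successes and failures.
Total across both batches: 40−14=26 heads, 16−9=7 tails.
Subtract the first batch: 26−10=16 heads and 7−4=3 tails.

16 heads and 3 tails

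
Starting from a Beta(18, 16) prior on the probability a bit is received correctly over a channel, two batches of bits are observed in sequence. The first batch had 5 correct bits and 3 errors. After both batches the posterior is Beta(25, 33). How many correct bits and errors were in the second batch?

2 correct bits and 14 errors

Sequential conjugate updates are equivalent to a single update on the pooled data, so total successes = posterior α − prior α and total failures = posterior β − prior β.
Total across both batches: 25−18=7 correct bits, 33−16=17 errors.
Subtract the first batch: 7−5=2 correct bits and 17−3=14 errors.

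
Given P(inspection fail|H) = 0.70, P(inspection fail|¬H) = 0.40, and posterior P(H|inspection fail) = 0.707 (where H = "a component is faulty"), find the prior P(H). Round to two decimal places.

Bayes' rule in odds form gives O(H|E) = O(H)·[P(E|H)/P(E|¬H)], hence O(H) = O(H|E)/LR.
Posterior odds = 0.707/(1−0.707) = 2.4130. LR = 0.70/0.40 = 1.7500.
Prior odds = 2.4130/1.7500 = 1.3789, so P(H) = 1.3789/(1+1.3789) ≈ 0.58.

P(H) = 0.58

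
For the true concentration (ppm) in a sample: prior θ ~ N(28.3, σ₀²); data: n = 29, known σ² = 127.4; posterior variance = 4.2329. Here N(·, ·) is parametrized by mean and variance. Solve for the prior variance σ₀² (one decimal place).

σ₀² = 116.1

Posterior precision equals prior precision plus data precision: 1/σ_n² = 1/σ₀² + n/σ².
So 1/σ₀² = 1/4.2329 − 29/127.4 = 0.236245 − 0.227630 = 0.008615.
Hence σ₀² = 1/0.008615 ≈ 116.1.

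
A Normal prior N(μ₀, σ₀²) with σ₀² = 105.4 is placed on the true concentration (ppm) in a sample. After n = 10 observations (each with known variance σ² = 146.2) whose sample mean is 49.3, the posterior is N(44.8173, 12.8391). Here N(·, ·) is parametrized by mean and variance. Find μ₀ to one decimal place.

With known observation variance, the Normal–Normal posterior has precision τ_n = τ₀ + n/σ² and mean μ_n = (τ₀μ₀ + (n/σ²)x̄)/τ_n.
Here τ₀ = 1/105.4 = 0.009488 and τ_data = 10/146.2 = 0.068399, so τ_n = 0.077887.
Rearranging for μ₀: μ₀ = (μ_n·τ_n − τ_data·x̄)/τ₀ = (44.8173·0.077887 − 0.068399·49.3) / 0.009488 = 0.118614/0.009488 ≈ 12.5.

μ₀ = 12.5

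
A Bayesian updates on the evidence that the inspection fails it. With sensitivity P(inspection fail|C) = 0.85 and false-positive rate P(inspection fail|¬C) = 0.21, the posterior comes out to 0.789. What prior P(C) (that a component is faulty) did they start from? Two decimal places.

P(C) = 0.48

Bayes' rule in odds form gives O(C|E) = O(C)·[P(E|C)/P(E|¬C)], hence O(C) = O(C|E)/LR.
Posterior odds = 0.789/(1−0.789) = 3.7393. LR = 0.85/0.21 = 4.0476.
Prior odds = 3.7393/4.0476 = 0.9238, so P(C) = 0.9238/(1+0.9238) ≈ 0.48.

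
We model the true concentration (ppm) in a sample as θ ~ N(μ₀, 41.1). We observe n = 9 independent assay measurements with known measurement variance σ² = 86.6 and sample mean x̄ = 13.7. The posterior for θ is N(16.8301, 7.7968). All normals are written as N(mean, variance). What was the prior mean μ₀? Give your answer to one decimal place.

μ₀ = 30.2

The posterior mean is a precision-weighted average: μ_n = (τ₀μ₀ + τ_data·x̄)/(τ₀+τ_data), with τ₀=1/σ₀² and τ_data=n/σ².
Here τ₀ = 1/41.1 = 0.024331 and τ_data = 9/86.6 = 0.103926, so τ_n = 0.128257.
Rearranging for μ₀: μ₀ = (μ_n·τ_n − τ_data·x̄)/τ₀ = (16.8301·0.128257 − 0.103926·13.7) / 0.024331 = 0.734792/0.024331 ≈ 30.2.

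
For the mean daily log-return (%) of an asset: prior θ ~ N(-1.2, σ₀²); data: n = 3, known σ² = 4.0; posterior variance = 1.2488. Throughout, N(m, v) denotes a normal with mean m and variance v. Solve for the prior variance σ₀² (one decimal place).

σ₀² = 19.7

For the Normal–Normal model with known σ², precisions add: τ_n = τ₀ + n/σ².
So 1/σ₀² = 1/1.2488 − 3/4.0 = 0.800769 − 0.750000 = 0.050769.
Hence σ₀² = 1/0.050769 ≈ 19.7.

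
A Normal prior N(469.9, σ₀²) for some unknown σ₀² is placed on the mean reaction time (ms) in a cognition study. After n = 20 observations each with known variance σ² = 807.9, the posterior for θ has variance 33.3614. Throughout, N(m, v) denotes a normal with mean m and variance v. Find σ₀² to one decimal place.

σ₀² = 191.6

For the Normal–Normal model with known σ², precisions add: τ_n = τ₀ + n/σ².
So 1/σ₀² = 1/33.3614 − 20/807.9 = 0.029975 − 0.024756 = 0.005219.
Hence σ₀² = 1/0.005219 ≈ 191.6.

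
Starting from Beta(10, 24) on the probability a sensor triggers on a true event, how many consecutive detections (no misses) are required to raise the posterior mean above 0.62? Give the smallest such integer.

k = 30

After k detections and 0 misses the posterior is Beta(10+k, 24), with mean (10+k)/(10+24+k).
Set (10+k)/(34+k) > 0.62 and solve: k > (0.62·34 − 10)/(1 − 0.62) = 29.158.
The smallest integer exceeding 29.158 is 30, and checking k=30: (40)/(64) = 0.6250 > 0.62.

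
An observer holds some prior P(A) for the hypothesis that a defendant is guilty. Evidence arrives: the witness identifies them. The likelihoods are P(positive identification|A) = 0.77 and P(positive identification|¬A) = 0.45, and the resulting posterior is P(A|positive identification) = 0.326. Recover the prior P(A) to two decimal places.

In odds form, posterior odds = prior odds × likelihood ratio, so prior odds = posterior odds ÷ LR.
Posterior odds = 0.326/(1−0.326) = 0.4837. LR = 0.77/0.45 = 1.7111.
Prior odds = 0.4837/1.7111 = 0.2827, so P(A) = 0.2827/(1+0.2827) ≈ 0.22.

P(A) = 0.22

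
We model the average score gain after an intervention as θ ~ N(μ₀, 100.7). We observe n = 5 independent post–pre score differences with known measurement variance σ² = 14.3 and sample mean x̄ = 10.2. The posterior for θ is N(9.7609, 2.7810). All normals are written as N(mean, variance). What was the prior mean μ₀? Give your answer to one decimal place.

μ₀ = -5.7

The posterior mean is a precision-weighted average: μ_n = (τ₀μ₀ + τ_data·x̄)/(τ₀+τ_data), with τ₀=1/σ₀² and τ_data=n/σ².
Here τ₀ = 1/100.7 = 0.009930 and τ_data = 5/14.3 = 0.349650, so τ_n = 0.359580.
Rearranging for μ₀: μ₀ = (μ_n·τ_n − τ_data·x̄)/τ₀ = (9.7609·0.359580 − 0.349650·10.2) / 0.009930 = -0.056606/0.009930 ≈ -5.7.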